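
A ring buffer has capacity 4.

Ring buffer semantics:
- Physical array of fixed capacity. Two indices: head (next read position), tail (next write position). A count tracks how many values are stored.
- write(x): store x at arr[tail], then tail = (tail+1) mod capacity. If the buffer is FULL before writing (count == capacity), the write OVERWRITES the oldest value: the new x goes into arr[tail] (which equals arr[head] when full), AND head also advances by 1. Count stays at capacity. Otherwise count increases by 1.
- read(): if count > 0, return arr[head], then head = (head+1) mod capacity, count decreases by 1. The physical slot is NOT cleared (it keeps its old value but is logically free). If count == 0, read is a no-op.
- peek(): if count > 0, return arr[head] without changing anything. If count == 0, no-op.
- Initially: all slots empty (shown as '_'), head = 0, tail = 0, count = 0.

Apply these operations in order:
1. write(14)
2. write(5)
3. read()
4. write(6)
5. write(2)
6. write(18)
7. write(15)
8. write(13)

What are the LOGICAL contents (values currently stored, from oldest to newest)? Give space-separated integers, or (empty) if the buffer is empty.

Answer: 2 18 15 13

Derivation:
After op 1 (write(14)): arr=[14 _ _ _] head=0 tail=1 count=1
After op 2 (write(5)): arr=[14 5 _ _] head=0 tail=2 count=2
After op 3 (read()): arr=[14 5 _ _] head=1 tail=2 count=1
After op 4 (write(6)): arr=[14 5 6 _] head=1 tail=3 count=2
After op 5 (write(2)): arr=[14 5 6 2] head=1 tail=0 count=3
After op 6 (write(18)): arr=[18 5 6 2] head=1 tail=1 count=4
After op 7 (write(15)): arr=[18 15 6 2] head=2 tail=2 count=4
After op 8 (write(13)): arr=[18 15 13 2] head=3 tail=3 count=4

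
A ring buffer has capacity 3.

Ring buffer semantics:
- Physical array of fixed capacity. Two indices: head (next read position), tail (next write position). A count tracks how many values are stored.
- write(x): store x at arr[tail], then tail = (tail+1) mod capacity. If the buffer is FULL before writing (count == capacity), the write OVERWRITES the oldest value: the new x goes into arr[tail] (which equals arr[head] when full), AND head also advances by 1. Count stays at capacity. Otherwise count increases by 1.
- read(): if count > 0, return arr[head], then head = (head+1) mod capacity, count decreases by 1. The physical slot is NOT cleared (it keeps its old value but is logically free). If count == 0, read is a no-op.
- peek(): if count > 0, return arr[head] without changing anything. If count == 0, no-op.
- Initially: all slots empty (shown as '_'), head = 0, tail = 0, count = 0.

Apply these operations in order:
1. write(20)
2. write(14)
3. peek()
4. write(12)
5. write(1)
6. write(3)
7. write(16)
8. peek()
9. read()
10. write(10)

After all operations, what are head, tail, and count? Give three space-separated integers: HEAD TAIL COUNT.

After op 1 (write(20)): arr=[20 _ _] head=0 tail=1 count=1
After op 2 (write(14)): arr=[20 14 _] head=0 tail=2 count=2
After op 3 (peek()): arr=[20 14 _] head=0 tail=2 count=2
After op 4 (write(12)): arr=[20 14 12] head=0 tail=0 count=3
After op 5 (write(1)): arr=[1 14 12] head=1 tail=1 count=3
After op 6 (write(3)): arr=[1 3 12] head=2 tail=2 count=3
After op 7 (write(16)): arr=[1 3 16] head=0 tail=0 count=3
After op 8 (peek()): arr=[1 3 16] head=0 tail=0 count=3
After op 9 (read()): arr=[1 3 16] head=1 tail=0 count=2
After op 10 (write(10)): arr=[10 3 16] head=1 tail=1 count=3

Answer: 1 1 3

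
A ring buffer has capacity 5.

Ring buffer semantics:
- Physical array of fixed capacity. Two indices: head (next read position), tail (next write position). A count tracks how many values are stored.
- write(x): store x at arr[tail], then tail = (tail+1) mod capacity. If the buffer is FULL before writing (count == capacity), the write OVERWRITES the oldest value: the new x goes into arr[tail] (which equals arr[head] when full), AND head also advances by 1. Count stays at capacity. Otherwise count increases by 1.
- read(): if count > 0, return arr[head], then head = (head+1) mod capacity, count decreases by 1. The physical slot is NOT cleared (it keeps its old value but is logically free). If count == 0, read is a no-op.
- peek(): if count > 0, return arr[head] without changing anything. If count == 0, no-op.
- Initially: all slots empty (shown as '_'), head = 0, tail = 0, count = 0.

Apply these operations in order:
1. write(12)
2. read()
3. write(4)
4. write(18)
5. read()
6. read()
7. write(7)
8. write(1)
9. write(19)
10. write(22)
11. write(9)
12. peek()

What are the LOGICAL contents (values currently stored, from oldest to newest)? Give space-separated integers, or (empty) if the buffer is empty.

After op 1 (write(12)): arr=[12 _ _ _ _] head=0 tail=1 count=1
After op 2 (read()): arr=[12 _ _ _ _] head=1 tail=1 count=0
After op 3 (write(4)): arr=[12 4 _ _ _] head=1 tail=2 count=1
After op 4 (write(18)): arr=[12 4 18 _ _] head=1 tail=3 count=2
After op 5 (read()): arr=[12 4 18 _ _] head=2 tail=3 count=1
After op 6 (read()): arr=[12 4 18 _ _] head=3 tail=3 count=0
After op 7 (write(7)): arr=[12 4 18 7 _] head=3 tail=4 count=1
After op 8 (write(1)): arr=[12 4 18 7 1] head=3 tail=0 count=2
After op 9 (write(19)): arr=[19 4 18 7 1] head=3 tail=1 count=3
After op 10 (write(22)): arr=[19 22 18 7 1] head=3 tail=2 count=4
After op 11 (write(9)): arr=[19 22 9 7 1] head=3 tail=3 count=5
After op 12 (peek()): arr=[19 22 9 7 1] head=3 tail=3 count=5

Answer: 7 1 19 22 9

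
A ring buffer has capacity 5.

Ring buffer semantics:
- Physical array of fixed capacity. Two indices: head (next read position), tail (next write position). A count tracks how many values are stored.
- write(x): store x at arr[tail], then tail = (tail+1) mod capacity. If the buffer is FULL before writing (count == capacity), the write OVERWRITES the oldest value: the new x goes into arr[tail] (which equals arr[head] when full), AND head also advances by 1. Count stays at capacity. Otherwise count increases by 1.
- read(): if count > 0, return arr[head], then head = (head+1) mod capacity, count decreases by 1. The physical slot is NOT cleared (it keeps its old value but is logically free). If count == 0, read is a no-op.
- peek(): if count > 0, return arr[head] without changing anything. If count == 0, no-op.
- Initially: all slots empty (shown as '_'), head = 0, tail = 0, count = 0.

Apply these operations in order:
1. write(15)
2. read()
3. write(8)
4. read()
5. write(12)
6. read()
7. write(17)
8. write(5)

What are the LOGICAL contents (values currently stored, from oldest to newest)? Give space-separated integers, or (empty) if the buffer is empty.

After op 1 (write(15)): arr=[15 _ _ _ _] head=0 tail=1 count=1
After op 2 (read()): arr=[15 _ _ _ _] head=1 tail=1 count=0
After op 3 (write(8)): arr=[15 8 _ _ _] head=1 tail=2 count=1
After op 4 (read()): arr=[15 8 _ _ _] head=2 tail=2 count=0
After op 5 (write(12)): arr=[15 8 12 _ _] head=2 tail=3 count=1
After op 6 (read()): arr=[15 8 12 _ _] head=3 tail=3 count=0
After op 7 (write(17)): arr=[15 8 12 17 _] head=3 tail=4 count=1
After op 8 (write(5)): arr=[15 8 12 17 5] head=3 tail=0 count=2

Answer: 17 5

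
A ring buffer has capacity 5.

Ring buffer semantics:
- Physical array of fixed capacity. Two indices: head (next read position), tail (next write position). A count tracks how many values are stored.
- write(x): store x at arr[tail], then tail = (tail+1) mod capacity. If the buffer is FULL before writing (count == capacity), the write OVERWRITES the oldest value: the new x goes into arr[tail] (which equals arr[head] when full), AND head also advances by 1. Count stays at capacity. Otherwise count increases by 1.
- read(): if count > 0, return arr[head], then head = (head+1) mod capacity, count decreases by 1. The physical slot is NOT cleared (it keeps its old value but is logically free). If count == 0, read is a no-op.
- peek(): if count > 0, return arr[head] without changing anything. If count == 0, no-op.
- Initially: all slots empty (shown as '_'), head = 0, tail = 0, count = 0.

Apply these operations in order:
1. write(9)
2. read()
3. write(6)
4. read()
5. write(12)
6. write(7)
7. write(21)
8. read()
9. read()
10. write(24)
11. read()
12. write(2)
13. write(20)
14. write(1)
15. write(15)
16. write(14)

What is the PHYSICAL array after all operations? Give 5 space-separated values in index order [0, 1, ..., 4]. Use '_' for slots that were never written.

After op 1 (write(9)): arr=[9 _ _ _ _] head=0 tail=1 count=1
After op 2 (read()): arr=[9 _ _ _ _] head=1 tail=1 count=0
After op 3 (write(6)): arr=[9 6 _ _ _] head=1 tail=2 count=1
After op 4 (read()): arr=[9 6 _ _ _] head=2 tail=2 count=0
After op 5 (write(12)): arr=[9 6 12 _ _] head=2 tail=3 count=1
After op 6 (write(7)): arr=[9 6 12 7 _] head=2 tail=4 count=2
After op 7 (write(21)): arr=[9 6 12 7 21] head=2 tail=0 count=3
After op 8 (read()): arr=[9 6 12 7 21] head=3 tail=0 count=2
After op 9 (read()): arr=[9 6 12 7 21] head=4 tail=0 count=1
After op 10 (write(24)): arr=[24 6 12 7 21] head=4 tail=1 count=2
After op 11 (read()): arr=[24 6 12 7 21] head=0 tail=1 count=1
After op 12 (write(2)): arr=[24 2 12 7 21] head=0 tail=2 count=2
After op 13 (write(20)): arr=[24 2 20 7 21] head=0 tail=3 count=3
After op 14 (write(1)): arr=[24 2 20 1 21] head=0 tail=4 count=4
After op 15 (write(15)): arr=[24 2 20 1 15] head=0 tail=0 count=5
After op 16 (write(14)): arr=[14 2 20 1 15] head=1 tail=1 count=5

Answer: 14 2 20 1 15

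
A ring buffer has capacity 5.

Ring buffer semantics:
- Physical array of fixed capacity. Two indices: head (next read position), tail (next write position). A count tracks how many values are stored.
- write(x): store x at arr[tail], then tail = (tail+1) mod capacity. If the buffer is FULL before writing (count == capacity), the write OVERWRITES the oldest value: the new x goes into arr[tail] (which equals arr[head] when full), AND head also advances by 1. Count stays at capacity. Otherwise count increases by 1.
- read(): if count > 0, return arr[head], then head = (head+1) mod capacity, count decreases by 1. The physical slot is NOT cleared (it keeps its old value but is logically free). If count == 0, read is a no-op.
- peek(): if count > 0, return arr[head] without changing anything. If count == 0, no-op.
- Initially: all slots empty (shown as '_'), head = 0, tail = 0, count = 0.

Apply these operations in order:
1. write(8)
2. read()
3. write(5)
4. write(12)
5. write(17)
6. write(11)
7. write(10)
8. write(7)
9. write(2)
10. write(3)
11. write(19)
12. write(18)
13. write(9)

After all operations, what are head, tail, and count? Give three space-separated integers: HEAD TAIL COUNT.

Answer: 2 2 5

Derivation:
After op 1 (write(8)): arr=[8 _ _ _ _] head=0 tail=1 count=1
After op 2 (read()): arr=[8 _ _ _ _] head=1 tail=1 count=0
After op 3 (write(5)): arr=[8 5 _ _ _] head=1 tail=2 count=1
After op 4 (write(12)): arr=[8 5 12 _ _] head=1 tail=3 count=2
After op 5 (write(17)): arr=[8 5 12 17 _] head=1 tail=4 count=3
After op 6 (write(11)): arr=[8 5 12 17 11] head=1 tail=0 count=4
After op 7 (write(10)): arr=[10 5 12 17 11] head=1 tail=1 count=5
After op 8 (write(7)): arr=[10 7 12 17 11] head=2 tail=2 count=5
After op 9 (write(2)): arr=[10 7 2 17 11] head=3 tail=3 count=5
After op 10 (write(3)): arr=[10 7 2 3 11] head=4 tail=4 count=5
After op 11 (write(19)): arr=[10 7 2 3 19] head=0 tail=0 count=5
After op 12 (write(18)): arr=[18 7 2 3 19] head=1 tail=1 count=5
After op 13 (write(9)): arr=[18 9 2 3 19] head=2 tail=2 count=5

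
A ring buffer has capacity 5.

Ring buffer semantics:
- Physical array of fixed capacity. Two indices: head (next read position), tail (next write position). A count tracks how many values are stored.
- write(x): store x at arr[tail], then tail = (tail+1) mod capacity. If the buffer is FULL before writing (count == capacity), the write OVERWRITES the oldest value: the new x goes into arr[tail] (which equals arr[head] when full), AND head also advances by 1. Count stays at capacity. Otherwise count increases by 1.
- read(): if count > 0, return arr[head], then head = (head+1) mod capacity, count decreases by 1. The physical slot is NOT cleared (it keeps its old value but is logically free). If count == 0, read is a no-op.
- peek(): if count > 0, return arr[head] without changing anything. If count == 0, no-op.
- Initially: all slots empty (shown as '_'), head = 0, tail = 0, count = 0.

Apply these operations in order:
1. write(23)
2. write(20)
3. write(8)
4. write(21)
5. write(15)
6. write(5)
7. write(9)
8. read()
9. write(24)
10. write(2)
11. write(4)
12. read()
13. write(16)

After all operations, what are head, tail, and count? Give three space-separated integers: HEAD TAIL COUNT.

Answer: 1 1 5

Derivation:
After op 1 (write(23)): arr=[23 _ _ _ _] head=0 tail=1 count=1
After op 2 (write(20)): arr=[23 20 _ _ _] head=0 tail=2 count=2
After op 3 (write(8)): arr=[23 20 8 _ _] head=0 tail=3 count=3
After op 4 (write(21)): arr=[23 20 8 21 _] head=0 tail=4 count=4
After op 5 (write(15)): arr=[23 20 8 21 15] head=0 tail=0 count=5
After op 6 (write(5)): arr=[5 20 8 21 15] head=1 tail=1 count=5
After op 7 (write(9)): arr=[5 9 8 21 15] head=2 tail=2 count=5
After op 8 (read()): arr=[5 9 8 21 15] head=3 tail=2 count=4
After op 9 (write(24)): arr=[5 9 24 21 15] head=3 tail=3 count=5
After op 10 (write(2)): arr=[5 9 24 2 15] head=4 tail=4 count=5
After op 11 (write(4)): arr=[5 9 24 2 4] head=0 tail=0 count=5
After op 12 (read()): arr=[5 9 24 2 4] head=1 tail=0 count=4
After op 13 (write(16)): arr=[16 9 24 2 4] head=1 tail=1 count=5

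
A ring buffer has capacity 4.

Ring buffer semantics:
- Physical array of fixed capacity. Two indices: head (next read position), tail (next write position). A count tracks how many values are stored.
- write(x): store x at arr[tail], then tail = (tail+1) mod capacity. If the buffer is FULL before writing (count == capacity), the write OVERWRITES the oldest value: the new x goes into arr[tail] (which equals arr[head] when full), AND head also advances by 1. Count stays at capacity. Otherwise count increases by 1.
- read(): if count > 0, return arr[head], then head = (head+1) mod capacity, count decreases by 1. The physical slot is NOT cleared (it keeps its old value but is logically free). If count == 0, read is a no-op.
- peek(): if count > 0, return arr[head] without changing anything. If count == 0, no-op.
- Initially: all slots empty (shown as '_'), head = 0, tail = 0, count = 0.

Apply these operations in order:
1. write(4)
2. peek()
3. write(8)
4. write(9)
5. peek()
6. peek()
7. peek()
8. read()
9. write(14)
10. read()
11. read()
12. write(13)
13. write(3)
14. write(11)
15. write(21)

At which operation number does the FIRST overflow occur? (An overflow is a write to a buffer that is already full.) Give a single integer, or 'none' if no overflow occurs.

After op 1 (write(4)): arr=[4 _ _ _] head=0 tail=1 count=1
After op 2 (peek()): arr=[4 _ _ _] head=0 tail=1 count=1
After op 3 (write(8)): arr=[4 8 _ _] head=0 tail=2 count=2
After op 4 (write(9)): arr=[4 8 9 _] head=0 tail=3 count=3
After op 5 (peek()): arr=[4 8 9 _] head=0 tail=3 count=3
After op 6 (peek()): arr=[4 8 9 _] head=0 tail=3 count=3
After op 7 (peek()): arr=[4 8 9 _] head=0 tail=3 count=3
After op 8 (read()): arr=[4 8 9 _] head=1 tail=3 count=2
After op 9 (write(14)): arr=[4 8 9 14] head=1 tail=0 count=3
After op 10 (read()): arr=[4 8 9 14] head=2 tail=0 count=2
After op 11 (read()): arr=[4 8 9 14] head=3 tail=0 count=1
After op 12 (write(13)): arr=[13 8 9 14] head=3 tail=1 count=2
After op 13 (write(3)): arr=[13 3 9 14] head=3 tail=2 count=3
After op 14 (write(11)): arr=[13 3 11 14] head=3 tail=3 count=4
After op 15 (write(21)): arr=[13 3 11 21] head=0 tail=0 count=4

Answer: 15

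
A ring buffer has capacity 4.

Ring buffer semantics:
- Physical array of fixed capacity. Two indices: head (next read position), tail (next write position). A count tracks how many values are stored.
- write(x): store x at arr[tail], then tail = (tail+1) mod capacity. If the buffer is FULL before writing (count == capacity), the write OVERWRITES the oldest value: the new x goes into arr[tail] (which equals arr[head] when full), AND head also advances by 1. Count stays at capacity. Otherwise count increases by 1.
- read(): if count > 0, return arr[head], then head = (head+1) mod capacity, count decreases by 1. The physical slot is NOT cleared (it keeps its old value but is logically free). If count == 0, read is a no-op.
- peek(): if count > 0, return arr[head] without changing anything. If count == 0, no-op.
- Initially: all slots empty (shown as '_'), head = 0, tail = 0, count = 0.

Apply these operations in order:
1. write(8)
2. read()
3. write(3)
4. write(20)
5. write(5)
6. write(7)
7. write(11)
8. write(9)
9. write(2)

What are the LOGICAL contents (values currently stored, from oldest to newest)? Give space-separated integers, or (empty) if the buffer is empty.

Answer: 7 11 9 2

Derivation:
After op 1 (write(8)): arr=[8 _ _ _] head=0 tail=1 count=1
After op 2 (read()): arr=[8 _ _ _] head=1 tail=1 count=0
After op 3 (write(3)): arr=[8 3 _ _] head=1 tail=2 count=1
After op 4 (write(20)): arr=[8 3 20 _] head=1 tail=3 count=2
After op 5 (write(5)): arr=[8 3 20 5] head=1 tail=0 count=3
After op 6 (write(7)): arr=[7 3 20 5] head=1 tail=1 count=4
After op 7 (write(11)): arr=[7 11 20 5] head=2 tail=2 count=4
After op 8 (write(9)): arr=[7 11 9 5] head=3 tail=3 count=4
After op 9 (write(2)): arr=[7 11 9 2] head=0 tail=0 count=4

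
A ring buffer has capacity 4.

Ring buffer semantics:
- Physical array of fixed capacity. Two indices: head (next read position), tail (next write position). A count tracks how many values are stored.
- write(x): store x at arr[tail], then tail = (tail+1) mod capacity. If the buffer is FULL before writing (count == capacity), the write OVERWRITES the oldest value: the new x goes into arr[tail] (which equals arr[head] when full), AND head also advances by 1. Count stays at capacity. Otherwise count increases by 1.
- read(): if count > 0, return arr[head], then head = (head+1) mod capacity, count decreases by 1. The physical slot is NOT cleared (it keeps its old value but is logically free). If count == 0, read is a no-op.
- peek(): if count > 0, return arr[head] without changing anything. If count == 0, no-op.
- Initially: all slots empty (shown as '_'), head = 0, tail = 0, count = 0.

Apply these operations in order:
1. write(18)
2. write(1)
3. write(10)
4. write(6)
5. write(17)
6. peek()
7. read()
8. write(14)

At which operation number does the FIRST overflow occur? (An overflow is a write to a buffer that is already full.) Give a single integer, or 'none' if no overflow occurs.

After op 1 (write(18)): arr=[18 _ _ _] head=0 tail=1 count=1
After op 2 (write(1)): arr=[18 1 _ _] head=0 tail=2 count=2
After op 3 (write(10)): arr=[18 1 10 _] head=0 tail=3 count=3
After op 4 (write(6)): arr=[18 1 10 6] head=0 tail=0 count=4
After op 5 (write(17)): arr=[17 1 10 6] head=1 tail=1 count=4
After op 6 (peek()): arr=[17 1 10 6] head=1 tail=1 count=4
After op 7 (read()): arr=[17 1 10 6] head=2 tail=1 count=3
After op 8 (write(14)): arr=[17 14 10 6] head=2 tail=2 count=4

Answer: 5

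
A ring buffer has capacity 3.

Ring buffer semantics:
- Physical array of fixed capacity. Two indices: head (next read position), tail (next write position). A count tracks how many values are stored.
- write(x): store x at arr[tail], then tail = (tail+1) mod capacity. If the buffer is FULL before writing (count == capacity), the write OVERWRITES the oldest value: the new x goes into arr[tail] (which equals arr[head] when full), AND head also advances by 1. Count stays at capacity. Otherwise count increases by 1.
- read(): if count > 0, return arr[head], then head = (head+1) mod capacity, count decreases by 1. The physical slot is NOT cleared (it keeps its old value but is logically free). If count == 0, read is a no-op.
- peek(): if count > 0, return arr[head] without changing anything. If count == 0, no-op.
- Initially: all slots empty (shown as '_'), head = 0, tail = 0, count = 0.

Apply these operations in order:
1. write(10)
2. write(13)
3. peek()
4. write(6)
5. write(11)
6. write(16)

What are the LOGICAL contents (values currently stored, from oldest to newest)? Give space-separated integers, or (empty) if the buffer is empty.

Answer: 6 11 16

Derivation:
After op 1 (write(10)): arr=[10 _ _] head=0 tail=1 count=1
After op 2 (write(13)): arr=[10 13 _] head=0 tail=2 count=2
After op 3 (peek()): arr=[10 13 _] head=0 tail=2 count=2
After op 4 (write(6)): arr=[10 13 6] head=0 tail=0 count=3
After op 5 (write(11)): arr=[11 13 6] head=1 tail=1 count=3
After op 6 (write(16)): arr=[11 16 6] head=2 tail=2 count=3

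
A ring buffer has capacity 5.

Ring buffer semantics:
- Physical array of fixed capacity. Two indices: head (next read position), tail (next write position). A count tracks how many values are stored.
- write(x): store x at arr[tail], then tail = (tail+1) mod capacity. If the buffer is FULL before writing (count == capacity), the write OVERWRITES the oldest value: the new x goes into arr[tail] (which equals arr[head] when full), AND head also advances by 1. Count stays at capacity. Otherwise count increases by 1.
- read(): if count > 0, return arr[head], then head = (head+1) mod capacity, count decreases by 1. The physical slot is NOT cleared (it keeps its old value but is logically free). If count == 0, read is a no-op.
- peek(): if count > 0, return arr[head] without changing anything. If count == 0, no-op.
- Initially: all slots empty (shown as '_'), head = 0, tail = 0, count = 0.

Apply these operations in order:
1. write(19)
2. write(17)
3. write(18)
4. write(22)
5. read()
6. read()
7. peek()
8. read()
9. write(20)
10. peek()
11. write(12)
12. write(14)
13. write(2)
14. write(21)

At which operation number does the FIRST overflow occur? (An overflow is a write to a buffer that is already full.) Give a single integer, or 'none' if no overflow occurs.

After op 1 (write(19)): arr=[19 _ _ _ _] head=0 tail=1 count=1
After op 2 (write(17)): arr=[19 17 _ _ _] head=0 tail=2 count=2
After op 3 (write(18)): arr=[19 17 18 _ _] head=0 tail=3 count=3
After op 4 (write(22)): arr=[19 17 18 22 _] head=0 tail=4 count=4
After op 5 (read()): arr=[19 17 18 22 _] head=1 tail=4 count=3
After op 6 (read()): arr=[19 17 18 22 _] head=2 tail=4 count=2
After op 7 (peek()): arr=[19 17 18 22 _] head=2 tail=4 count=2
After op 8 (read()): arr=[19 17 18 22 _] head=3 tail=4 count=1
After op 9 (write(20)): arr=[19 17 18 22 20] head=3 tail=0 count=2
After op 10 (peek()): arr=[19 17 18 22 20] head=3 tail=0 count=2
After op 11 (write(12)): arr=[12 17 18 22 20] head=3 tail=1 count=3
After op 12 (write(14)): arr=[12 14 18 22 20] head=3 tail=2 count=4
After op 13 (write(2)): arr=[12 14 2 22 20] head=3 tail=3 count=5
After op 14 (write(21)): arr=[12 14 2 21 20] head=4 tail=4 count=5

Answer: 14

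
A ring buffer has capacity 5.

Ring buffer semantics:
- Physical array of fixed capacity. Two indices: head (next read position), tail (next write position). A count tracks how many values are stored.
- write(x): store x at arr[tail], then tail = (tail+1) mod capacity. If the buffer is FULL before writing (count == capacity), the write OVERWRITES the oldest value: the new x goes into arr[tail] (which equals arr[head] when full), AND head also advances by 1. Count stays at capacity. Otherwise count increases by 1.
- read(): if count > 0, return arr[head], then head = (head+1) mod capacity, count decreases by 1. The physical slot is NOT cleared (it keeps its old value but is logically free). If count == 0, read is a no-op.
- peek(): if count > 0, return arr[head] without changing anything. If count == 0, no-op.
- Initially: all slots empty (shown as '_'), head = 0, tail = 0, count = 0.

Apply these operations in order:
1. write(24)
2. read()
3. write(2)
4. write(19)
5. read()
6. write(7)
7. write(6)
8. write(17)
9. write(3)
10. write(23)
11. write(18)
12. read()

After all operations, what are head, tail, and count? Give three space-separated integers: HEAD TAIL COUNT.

After op 1 (write(24)): arr=[24 _ _ _ _] head=0 tail=1 count=1
After op 2 (read()): arr=[24 _ _ _ _] head=1 tail=1 count=0
After op 3 (write(2)): arr=[24 2 _ _ _] head=1 tail=2 count=1
After op 4 (write(19)): arr=[24 2 19 _ _] head=1 tail=3 count=2
After op 5 (read()): arr=[24 2 19 _ _] head=2 tail=3 count=1
After op 6 (write(7)): arr=[24 2 19 7 _] head=2 tail=4 count=2
After op 7 (write(6)): arr=[24 2 19 7 6] head=2 tail=0 count=3
After op 8 (write(17)): arr=[17 2 19 7 6] head=2 tail=1 count=4
After op 9 (write(3)): arr=[17 3 19 7 6] head=2 tail=2 count=5
After op 10 (write(23)): arr=[17 3 23 7 6] head=3 tail=3 count=5
After op 11 (write(18)): arr=[17 3 23 18 6] head=4 tail=4 count=5
After op 12 (read()): arr=[17 3 23 18 6] head=0 tail=4 count=4

Answer: 0 4 4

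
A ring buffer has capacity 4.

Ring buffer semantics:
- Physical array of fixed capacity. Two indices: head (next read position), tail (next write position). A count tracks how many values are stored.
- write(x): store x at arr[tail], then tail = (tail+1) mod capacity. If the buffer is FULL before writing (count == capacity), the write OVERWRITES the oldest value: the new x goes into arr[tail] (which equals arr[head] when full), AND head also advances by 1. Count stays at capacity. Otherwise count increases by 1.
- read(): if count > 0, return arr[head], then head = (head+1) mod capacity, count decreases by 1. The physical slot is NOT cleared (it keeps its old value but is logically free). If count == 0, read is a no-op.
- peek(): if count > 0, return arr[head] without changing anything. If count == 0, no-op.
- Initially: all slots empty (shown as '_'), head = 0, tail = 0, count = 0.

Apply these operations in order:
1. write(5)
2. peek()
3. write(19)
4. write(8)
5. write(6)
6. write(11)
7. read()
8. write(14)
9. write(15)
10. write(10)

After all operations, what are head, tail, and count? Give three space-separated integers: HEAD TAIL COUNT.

After op 1 (write(5)): arr=[5 _ _ _] head=0 tail=1 count=1
After op 2 (peek()): arr=[5 _ _ _] head=0 tail=1 count=1
After op 3 (write(19)): arr=[5 19 _ _] head=0 tail=2 count=2
After op 4 (write(8)): arr=[5 19 8 _] head=0 tail=3 count=3
After op 5 (write(6)): arr=[5 19 8 6] head=0 tail=0 count=4
After op 6 (write(11)): arr=[11 19 8 6] head=1 tail=1 count=4
After op 7 (read()): arr=[11 19 8 6] head=2 tail=1 count=3
After op 8 (write(14)): arr=[11 14 8 6] head=2 tail=2 count=4
After op 9 (write(15)): arr=[11 14 15 6] head=3 tail=3 count=4
After op 10 (write(10)): arr=[11 14 15 10] head=0 tail=0 count=4

Answer: 0 0 4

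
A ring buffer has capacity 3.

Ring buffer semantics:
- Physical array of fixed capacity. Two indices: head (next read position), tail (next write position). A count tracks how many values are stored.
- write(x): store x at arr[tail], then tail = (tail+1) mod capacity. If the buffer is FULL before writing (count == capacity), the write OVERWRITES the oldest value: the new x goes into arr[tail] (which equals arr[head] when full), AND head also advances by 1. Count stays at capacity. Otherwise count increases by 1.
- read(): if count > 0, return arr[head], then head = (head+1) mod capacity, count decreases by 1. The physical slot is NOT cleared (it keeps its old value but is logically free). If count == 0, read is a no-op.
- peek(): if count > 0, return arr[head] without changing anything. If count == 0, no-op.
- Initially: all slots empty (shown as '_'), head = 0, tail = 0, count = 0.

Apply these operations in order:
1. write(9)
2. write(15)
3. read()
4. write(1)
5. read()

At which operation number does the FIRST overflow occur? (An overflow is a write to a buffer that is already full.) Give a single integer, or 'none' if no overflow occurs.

Answer: none

Derivation:
After op 1 (write(9)): arr=[9 _ _] head=0 tail=1 count=1
After op 2 (write(15)): arr=[9 15 _] head=0 tail=2 count=2
After op 3 (read()): arr=[9 15 _] head=1 tail=2 count=1
After op 4 (write(1)): arr=[9 15 1] head=1 tail=0 count=2
After op 5 (read()): arr=[9 15 1] head=2 tail=0 count=1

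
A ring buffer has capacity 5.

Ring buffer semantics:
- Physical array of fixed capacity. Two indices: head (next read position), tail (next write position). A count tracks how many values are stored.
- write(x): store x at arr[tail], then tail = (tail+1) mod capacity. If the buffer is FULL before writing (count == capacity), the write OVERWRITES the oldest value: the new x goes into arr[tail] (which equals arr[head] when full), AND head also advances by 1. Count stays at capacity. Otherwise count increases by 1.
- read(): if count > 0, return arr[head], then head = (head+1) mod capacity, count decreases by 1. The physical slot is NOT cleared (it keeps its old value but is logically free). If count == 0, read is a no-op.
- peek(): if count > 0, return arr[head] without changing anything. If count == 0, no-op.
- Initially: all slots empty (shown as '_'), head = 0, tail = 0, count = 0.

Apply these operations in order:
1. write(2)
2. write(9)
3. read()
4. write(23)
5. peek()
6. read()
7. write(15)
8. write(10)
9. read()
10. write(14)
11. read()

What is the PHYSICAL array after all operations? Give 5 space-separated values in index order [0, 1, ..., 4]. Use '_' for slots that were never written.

After op 1 (write(2)): arr=[2 _ _ _ _] head=0 tail=1 count=1
After op 2 (write(9)): arr=[2 9 _ _ _] head=0 tail=2 count=2
After op 3 (read()): arr=[2 9 _ _ _] head=1 tail=2 count=1
After op 4 (write(23)): arr=[2 9 23 _ _] head=1 tail=3 count=2
After op 5 (peek()): arr=[2 9 23 _ _] head=1 tail=3 count=2
After op 6 (read()): arr=[2 9 23 _ _] head=2 tail=3 count=1
After op 7 (write(15)): arr=[2 9 23 15 _] head=2 tail=4 count=2
After op 8 (write(10)): arr=[2 9 23 15 10] head=2 tail=0 count=3
After op 9 (read()): arr=[2 9 23 15 10] head=3 tail=0 count=2
After op 10 (write(14)): arr=[14 9 23 15 10] head=3 tail=1 count=3
After op 11 (read()): arr=[14 9 23 15 10] head=4 tail=1 count=2

Answer: 14 9 23 15 10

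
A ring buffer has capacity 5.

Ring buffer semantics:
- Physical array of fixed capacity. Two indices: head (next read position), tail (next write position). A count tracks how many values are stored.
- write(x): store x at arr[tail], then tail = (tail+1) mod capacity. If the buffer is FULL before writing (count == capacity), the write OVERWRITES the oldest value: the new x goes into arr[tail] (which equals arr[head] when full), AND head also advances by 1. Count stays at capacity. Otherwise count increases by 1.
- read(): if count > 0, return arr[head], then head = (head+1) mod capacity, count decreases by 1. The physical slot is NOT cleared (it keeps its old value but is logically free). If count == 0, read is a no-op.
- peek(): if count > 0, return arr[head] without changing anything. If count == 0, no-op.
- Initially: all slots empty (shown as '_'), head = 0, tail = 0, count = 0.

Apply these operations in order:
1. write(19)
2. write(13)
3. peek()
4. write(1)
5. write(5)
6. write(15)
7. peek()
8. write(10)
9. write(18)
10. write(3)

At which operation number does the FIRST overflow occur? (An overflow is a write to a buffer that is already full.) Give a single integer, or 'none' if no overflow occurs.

After op 1 (write(19)): arr=[19 _ _ _ _] head=0 tail=1 count=1
After op 2 (write(13)): arr=[19 13 _ _ _] head=0 tail=2 count=2
After op 3 (peek()): arr=[19 13 _ _ _] head=0 tail=2 count=2
After op 4 (write(1)): arr=[19 13 1 _ _] head=0 tail=3 count=3
After op 5 (write(5)): arr=[19 13 1 5 _] head=0 tail=4 count=4
After op 6 (write(15)): arr=[19 13 1 5 15] head=0 tail=0 count=5
After op 7 (peek()): arr=[19 13 1 5 15] head=0 tail=0 count=5
After op 8 (write(10)): arr=[10 13 1 5 15] head=1 tail=1 count=5
After op 9 (write(18)): arr=[10 18 1 5 15] head=2 tail=2 count=5
After op 10 (write(3)): arr=[10 18 3 5 15] head=3 tail=3 count=5

Answer: 8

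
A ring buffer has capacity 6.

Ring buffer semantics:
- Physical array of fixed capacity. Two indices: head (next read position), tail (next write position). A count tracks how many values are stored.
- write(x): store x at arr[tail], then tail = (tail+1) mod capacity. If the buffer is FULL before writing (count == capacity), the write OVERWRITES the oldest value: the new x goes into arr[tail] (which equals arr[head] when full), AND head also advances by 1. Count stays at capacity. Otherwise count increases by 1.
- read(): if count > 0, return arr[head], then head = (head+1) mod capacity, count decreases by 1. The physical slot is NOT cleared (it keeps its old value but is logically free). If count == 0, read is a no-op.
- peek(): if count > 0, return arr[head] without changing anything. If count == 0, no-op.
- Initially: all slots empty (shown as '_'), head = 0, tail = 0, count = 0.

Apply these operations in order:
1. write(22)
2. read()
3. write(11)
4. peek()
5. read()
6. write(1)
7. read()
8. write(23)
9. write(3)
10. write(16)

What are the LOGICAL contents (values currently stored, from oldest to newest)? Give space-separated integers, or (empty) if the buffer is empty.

After op 1 (write(22)): arr=[22 _ _ _ _ _] head=0 tail=1 count=1
After op 2 (read()): arr=[22 _ _ _ _ _] head=1 tail=1 count=0
After op 3 (write(11)): arr=[22 11 _ _ _ _] head=1 tail=2 count=1
After op 4 (peek()): arr=[22 11 _ _ _ _] head=1 tail=2 count=1
After op 5 (read()): arr=[22 11 _ _ _ _] head=2 tail=2 count=0
After op 6 (write(1)): arr=[22 11 1 _ _ _] head=2 tail=3 count=1
After op 7 (read()): arr=[22 11 1 _ _ _] head=3 tail=3 count=0
After op 8 (write(23)): arr=[22 11 1 23 _ _] head=3 tail=4 count=1
After op 9 (write(3)): arr=[22 11 1 23 3 _] head=3 tail=5 count=2
After op 10 (write(16)): arr=[22 11 1 23 3 16] head=3 tail=0 count=3

Answer: 23 3 16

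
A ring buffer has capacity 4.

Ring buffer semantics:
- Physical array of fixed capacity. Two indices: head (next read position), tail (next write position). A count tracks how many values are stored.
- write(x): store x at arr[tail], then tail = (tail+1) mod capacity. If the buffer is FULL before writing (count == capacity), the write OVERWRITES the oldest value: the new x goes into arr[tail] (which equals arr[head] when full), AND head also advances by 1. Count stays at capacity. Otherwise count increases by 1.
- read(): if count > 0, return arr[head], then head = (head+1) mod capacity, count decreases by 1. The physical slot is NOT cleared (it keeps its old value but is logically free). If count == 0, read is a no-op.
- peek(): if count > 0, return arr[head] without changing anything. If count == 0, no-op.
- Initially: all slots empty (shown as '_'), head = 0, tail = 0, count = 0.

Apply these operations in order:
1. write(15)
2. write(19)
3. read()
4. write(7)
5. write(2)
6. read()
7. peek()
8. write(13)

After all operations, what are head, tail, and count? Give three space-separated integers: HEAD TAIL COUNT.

After op 1 (write(15)): arr=[15 _ _ _] head=0 tail=1 count=1
After op 2 (write(19)): arr=[15 19 _ _] head=0 tail=2 count=2
After op 3 (read()): arr=[15 19 _ _] head=1 tail=2 count=1
After op 4 (write(7)): arr=[15 19 7 _] head=1 tail=3 count=2
After op 5 (write(2)): arr=[15 19 7 2] head=1 tail=0 count=3
After op 6 (read()): arr=[15 19 7 2] head=2 tail=0 count=2
After op 7 (peek()): arr=[15 19 7 2] head=2 tail=0 count=2
After op 8 (write(13)): arr=[13 19 7 2] head=2 tail=1 count=3

Answer: 2 1 3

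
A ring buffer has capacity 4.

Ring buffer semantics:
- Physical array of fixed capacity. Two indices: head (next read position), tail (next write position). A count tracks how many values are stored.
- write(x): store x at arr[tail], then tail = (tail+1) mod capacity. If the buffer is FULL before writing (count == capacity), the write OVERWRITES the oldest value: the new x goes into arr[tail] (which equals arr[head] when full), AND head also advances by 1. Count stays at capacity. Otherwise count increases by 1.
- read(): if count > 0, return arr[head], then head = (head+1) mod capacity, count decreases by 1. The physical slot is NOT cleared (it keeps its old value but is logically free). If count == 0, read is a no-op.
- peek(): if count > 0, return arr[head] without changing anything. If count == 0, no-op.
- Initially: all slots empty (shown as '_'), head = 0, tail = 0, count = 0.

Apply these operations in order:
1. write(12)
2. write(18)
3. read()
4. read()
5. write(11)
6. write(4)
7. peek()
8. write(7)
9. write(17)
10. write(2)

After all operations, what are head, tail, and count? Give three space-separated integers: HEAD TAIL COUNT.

Answer: 3 3 4

Derivation:
After op 1 (write(12)): arr=[12 _ _ _] head=0 tail=1 count=1
After op 2 (write(18)): arr=[12 18 _ _] head=0 tail=2 count=2
After op 3 (read()): arr=[12 18 _ _] head=1 tail=2 count=1
After op 4 (read()): arr=[12 18 _ _] head=2 tail=2 count=0
After op 5 (write(11)): arr=[12 18 11 _] head=2 tail=3 count=1
After op 6 (write(4)): arr=[12 18 11 4] head=2 tail=0 count=2
After op 7 (peek()): arr=[12 18 11 4] head=2 tail=0 count=2
After op 8 (write(7)): arr=[7 18 11 4] head=2 tail=1 count=3
After op 9 (write(17)): arr=[7 17 11 4] head=2 tail=2 count=4
After op 10 (write(2)): arr=[7 17 2 4] head=3 tail=3 count=4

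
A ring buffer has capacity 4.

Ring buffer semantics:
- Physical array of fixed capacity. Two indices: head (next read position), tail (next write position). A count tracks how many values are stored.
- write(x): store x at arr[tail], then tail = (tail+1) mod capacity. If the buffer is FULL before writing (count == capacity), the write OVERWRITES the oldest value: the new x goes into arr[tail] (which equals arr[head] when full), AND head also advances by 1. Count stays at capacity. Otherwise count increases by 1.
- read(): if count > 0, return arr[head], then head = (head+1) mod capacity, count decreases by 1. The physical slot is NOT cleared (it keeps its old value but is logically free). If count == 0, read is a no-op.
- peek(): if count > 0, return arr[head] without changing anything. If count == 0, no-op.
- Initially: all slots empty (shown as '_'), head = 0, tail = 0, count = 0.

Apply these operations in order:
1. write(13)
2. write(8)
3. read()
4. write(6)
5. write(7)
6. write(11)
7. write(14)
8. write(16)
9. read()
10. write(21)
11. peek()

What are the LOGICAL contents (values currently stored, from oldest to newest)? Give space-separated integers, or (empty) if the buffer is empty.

Answer: 11 14 16 21

Derivation:
After op 1 (write(13)): arr=[13 _ _ _] head=0 tail=1 count=1
After op 2 (write(8)): arr=[13 8 _ _] head=0 tail=2 count=2
After op 3 (read()): arr=[13 8 _ _] head=1 tail=2 count=1
After op 4 (write(6)): arr=[13 8 6 _] head=1 tail=3 count=2
After op 5 (write(7)): arr=[13 8 6 7] head=1 tail=0 count=3
After op 6 (write(11)): arr=[11 8 6 7] head=1 tail=1 count=4
After op 7 (write(14)): arr=[11 14 6 7] head=2 tail=2 count=4
After op 8 (write(16)): arr=[11 14 16 7] head=3 tail=3 count=4
After op 9 (read()): arr=[11 14 16 7] head=0 tail=3 count=3
After op 10 (write(21)): arr=[11 14 16 21] head=0 tail=0 count=4
After op 11 (peek()): arr=[11 14 16 21] head=0 tail=0 count=4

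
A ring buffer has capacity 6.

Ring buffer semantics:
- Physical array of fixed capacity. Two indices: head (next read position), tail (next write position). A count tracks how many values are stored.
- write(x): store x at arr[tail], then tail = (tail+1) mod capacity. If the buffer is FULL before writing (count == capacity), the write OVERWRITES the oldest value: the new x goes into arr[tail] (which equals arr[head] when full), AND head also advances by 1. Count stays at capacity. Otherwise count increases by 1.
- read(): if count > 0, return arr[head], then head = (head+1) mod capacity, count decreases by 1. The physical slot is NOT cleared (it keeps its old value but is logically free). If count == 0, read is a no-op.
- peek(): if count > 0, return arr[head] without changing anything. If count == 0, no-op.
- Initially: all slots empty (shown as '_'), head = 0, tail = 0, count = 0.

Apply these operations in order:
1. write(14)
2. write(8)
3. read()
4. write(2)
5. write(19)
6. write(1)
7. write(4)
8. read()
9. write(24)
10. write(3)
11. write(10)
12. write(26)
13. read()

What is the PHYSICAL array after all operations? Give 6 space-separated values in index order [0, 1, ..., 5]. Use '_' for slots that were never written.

After op 1 (write(14)): arr=[14 _ _ _ _ _] head=0 tail=1 count=1
After op 2 (write(8)): arr=[14 8 _ _ _ _] head=0 tail=2 count=2
After op 3 (read()): arr=[14 8 _ _ _ _] head=1 tail=2 count=1
After op 4 (write(2)): arr=[14 8 2 _ _ _] head=1 tail=3 count=2
After op 5 (write(19)): arr=[14 8 2 19 _ _] head=1 tail=4 count=3
After op 6 (write(1)): arr=[14 8 2 19 1 _] head=1 tail=5 count=4
After op 7 (write(4)): arr=[14 8 2 19 1 4] head=1 tail=0 count=5
After op 8 (read()): arr=[14 8 2 19 1 4] head=2 tail=0 count=4
After op 9 (write(24)): arr=[24 8 2 19 1 4] head=2 tail=1 count=5
After op 10 (write(3)): arr=[24 3 2 19 1 4] head=2 tail=2 count=6
After op 11 (write(10)): arr=[24 3 10 19 1 4] head=3 tail=3 count=6
After op 12 (write(26)): arr=[24 3 10 26 1 4] head=4 tail=4 count=6
After op 13 (read()): arr=[24 3 10 26 1 4] head=5 tail=4 count=5

Answer: 24 3 10 26 1 4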